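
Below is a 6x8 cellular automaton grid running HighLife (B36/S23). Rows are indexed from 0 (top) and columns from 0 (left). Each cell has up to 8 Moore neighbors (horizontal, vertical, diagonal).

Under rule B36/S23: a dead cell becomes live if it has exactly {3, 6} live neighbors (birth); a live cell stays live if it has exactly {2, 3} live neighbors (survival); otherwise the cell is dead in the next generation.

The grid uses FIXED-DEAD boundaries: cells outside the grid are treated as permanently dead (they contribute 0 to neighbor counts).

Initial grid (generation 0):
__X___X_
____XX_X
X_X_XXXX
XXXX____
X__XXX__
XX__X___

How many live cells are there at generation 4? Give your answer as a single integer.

Answer: 16

Derivation:
Simulating step by step:
Generation 0 (given above): 22 live cells
Generation 1: 18 live cells
_____XX_
_X__X_XX
X_X____X
X___X___
_X___X__
XX_XXX__
Generation 2: 20 live cells
_____XXX
_X_____X
X__X_XXX
X_______
_XXX_X__
XXX_XX__
Generation 3: 15 live cells
______XX
____X___
XX____XX
X__X_X__
___X_X__
X___XX__
Generation 4: 16 live cells
________
_____X__
XX__XXX_
XXX__X__
___XXXX_
____XX__
Population at generation 4: 16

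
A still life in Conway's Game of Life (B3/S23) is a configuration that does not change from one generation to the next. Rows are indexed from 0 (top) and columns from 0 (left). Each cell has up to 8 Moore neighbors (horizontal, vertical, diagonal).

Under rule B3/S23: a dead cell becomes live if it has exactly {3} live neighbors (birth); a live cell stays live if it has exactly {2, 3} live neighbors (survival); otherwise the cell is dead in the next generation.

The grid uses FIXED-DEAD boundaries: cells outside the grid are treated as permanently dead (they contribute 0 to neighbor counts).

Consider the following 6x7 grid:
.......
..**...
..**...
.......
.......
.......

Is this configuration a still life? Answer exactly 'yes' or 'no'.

Answer: yes

Derivation:
Compute generation 1 and compare to generation 0 (given above):
Generation 1:
.......
..**...
..**...
.......
.......
.......
The grids are IDENTICAL -> still life.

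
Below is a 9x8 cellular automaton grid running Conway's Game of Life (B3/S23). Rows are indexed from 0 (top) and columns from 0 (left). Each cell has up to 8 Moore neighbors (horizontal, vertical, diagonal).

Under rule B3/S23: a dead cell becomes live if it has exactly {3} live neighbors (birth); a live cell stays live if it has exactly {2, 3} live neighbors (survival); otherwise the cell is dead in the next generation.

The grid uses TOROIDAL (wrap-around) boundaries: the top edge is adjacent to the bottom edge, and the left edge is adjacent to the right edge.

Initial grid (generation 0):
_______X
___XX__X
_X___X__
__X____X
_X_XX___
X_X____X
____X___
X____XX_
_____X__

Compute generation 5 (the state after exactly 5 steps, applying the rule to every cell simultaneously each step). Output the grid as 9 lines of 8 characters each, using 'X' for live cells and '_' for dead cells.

Answer: X_____XX
X______X
________
____X___
______X_
XXX_____
___XX___
_X______
_X______

Derivation:
Simulating step by step:
Generation 0 (given above): 19 live cells
Generation 1: 31 live cells
____X_X_
X___X_X_
X_XXX_X_
XXXXX___
_X_X___X
XXX_X___
XX___XX_
____XXX_
_____X_X
Generation 2: 19 live cells
____X_X_
_X__X_X_
X_______
_____X__
_______X
___XXXX_
X_XX__X_
X___X___
_______X
Generation 3: 17 live cells
______XX
_______X
_____X__
________
________
__XXXXX_
_XX___X_
XX_X____
_____X_X
Generation 4: 20 live cells
X______X
_______X
________
________
___XXX__
_XXXXXX_
X_____XX
XX____XX
_______X
Generation 5: 14 live cells
(generation 5 grid is the final answer)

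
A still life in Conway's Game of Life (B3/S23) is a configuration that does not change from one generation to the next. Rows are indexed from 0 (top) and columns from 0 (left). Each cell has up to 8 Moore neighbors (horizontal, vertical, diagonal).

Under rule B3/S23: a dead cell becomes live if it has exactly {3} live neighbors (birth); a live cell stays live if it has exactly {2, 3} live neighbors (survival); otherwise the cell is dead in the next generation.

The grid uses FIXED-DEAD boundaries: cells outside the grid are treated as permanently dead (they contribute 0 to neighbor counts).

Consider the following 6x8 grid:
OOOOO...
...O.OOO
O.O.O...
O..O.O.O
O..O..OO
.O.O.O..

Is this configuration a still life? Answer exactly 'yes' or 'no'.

Compute generation 1 and compare to generation 0 (given above):
Generation 1:
.OOOOOO.
O....OO.
.OO....O
O.OO.O.O
OO.O.O.O
..O.O.O.
Cell (0,0) differs: gen0=1 vs gen1=0 -> NOT a still life.

Answer: no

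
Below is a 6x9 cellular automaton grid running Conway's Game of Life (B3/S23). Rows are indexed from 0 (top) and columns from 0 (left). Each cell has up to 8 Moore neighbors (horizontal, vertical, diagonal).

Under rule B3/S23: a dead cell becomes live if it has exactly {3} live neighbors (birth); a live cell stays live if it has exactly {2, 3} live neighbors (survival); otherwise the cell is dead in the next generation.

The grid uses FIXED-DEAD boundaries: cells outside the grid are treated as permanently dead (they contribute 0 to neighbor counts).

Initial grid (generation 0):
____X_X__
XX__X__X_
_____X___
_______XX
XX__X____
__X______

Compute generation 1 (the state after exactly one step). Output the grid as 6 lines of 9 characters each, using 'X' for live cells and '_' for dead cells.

Answer: _____X___
____X_X__
______XXX
_________
_X_______
_X_______

Derivation:
Simulating step by step:
Generation 0 (given above): 13 live cells
Generation 1: 8 live cells
(generation 1 grid is the final answer)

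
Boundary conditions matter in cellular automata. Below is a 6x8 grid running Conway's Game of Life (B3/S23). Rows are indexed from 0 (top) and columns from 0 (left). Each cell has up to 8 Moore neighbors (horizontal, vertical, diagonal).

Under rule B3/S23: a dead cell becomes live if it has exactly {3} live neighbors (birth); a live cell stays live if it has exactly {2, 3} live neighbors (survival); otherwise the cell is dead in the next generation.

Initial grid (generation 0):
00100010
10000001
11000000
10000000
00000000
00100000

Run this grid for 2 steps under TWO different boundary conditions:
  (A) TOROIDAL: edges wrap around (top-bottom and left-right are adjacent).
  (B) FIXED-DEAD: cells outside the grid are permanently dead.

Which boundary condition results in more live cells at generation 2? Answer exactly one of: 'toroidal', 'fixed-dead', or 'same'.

Under TOROIDAL boundary, generation 2:
00000001
01000001
01000001
11000000
00000000
00000000
Population = 7

Under FIXED-DEAD boundary, generation 2:
00000000
11000000
00000000
11000000
00000000
00000000
Population = 4

Comparison: toroidal=7, fixed-dead=4 -> toroidal

Answer: toroidal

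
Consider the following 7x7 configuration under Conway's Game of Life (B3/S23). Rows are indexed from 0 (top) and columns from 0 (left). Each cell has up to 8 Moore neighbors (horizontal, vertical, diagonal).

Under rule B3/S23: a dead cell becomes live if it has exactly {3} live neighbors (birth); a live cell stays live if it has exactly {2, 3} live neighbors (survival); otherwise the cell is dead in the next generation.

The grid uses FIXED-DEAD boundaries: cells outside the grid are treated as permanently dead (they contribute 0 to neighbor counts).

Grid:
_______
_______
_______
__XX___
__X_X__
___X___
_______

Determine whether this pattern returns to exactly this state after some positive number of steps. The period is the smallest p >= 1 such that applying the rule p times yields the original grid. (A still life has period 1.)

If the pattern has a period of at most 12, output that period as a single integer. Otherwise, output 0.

Simulating and comparing each generation to the original:
Gen 0 (original, given above): 5 live cells
Gen 1: 5 live cells, MATCHES original -> period = 1

Answer: 1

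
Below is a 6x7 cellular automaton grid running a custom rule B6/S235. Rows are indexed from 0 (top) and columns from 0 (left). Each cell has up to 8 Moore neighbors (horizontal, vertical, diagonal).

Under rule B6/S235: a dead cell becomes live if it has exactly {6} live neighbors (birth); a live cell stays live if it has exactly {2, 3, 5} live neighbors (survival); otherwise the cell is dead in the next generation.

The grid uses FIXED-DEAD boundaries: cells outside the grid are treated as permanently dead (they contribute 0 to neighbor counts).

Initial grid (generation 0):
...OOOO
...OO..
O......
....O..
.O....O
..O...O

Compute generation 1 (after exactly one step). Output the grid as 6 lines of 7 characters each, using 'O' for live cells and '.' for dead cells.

Answer: ...O.O.
...O...
.......
.......
.......
.......

Derivation:
Simulating step by step:
Generation 0 (given above): 12 live cells
Generation 1: 3 live cells
(generation 1 grid is the final answer)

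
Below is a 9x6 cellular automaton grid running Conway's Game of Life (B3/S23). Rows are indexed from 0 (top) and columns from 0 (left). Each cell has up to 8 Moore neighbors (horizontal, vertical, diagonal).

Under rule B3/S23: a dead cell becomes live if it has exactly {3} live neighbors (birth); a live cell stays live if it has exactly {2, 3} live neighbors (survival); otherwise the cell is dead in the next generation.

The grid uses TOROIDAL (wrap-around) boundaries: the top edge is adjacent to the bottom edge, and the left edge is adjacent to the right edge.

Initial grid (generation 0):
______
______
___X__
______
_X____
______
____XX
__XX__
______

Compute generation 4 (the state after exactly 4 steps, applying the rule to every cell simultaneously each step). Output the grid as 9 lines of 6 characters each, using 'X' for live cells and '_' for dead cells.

Answer: ______
______
______
______
______
______
___XX_
___XX_
______

Derivation:
Simulating step by step:
Generation 0 (given above): 6 live cells
Generation 1: 4 live cells
______
______
______
______
______
______
___XX_
___XX_
______
Generation 2: 4 live cells
______
______
______
______
______
______
___XX_
___XX_
______
Generation 3: 4 live cells
______
______
______
______
______
______
___XX_
___XX_
______
Generation 4: 4 live cells
(generation 4 grid is the final answer)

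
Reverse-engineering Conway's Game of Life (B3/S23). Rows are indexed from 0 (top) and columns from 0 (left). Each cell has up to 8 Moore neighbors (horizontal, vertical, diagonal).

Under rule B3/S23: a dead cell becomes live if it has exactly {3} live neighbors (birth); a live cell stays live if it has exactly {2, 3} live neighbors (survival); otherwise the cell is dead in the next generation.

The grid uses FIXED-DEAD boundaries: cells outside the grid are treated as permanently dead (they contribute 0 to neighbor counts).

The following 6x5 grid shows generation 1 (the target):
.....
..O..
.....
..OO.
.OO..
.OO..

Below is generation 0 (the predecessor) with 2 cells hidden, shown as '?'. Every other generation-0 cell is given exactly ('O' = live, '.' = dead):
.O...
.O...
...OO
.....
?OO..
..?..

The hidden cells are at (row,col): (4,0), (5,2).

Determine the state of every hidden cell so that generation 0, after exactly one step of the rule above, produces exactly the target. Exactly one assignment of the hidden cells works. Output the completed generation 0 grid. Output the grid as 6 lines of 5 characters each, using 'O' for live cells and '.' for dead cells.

Answer: .O...
.O...
...OO
.....
.OO..
..O..

Derivation:
Hidden generation-0 cells (in order): (4,0), (5,2).
A hidden cell only influences target cells in its own 3x3 neighborhood. Try each of the 2^2 = 4 assignments, step the completed generation 0 forward once under B3/S23, and compare with the target:
  (4,0)=. (5,2)=. -> step gives (4,1)='.' but target has 'O' -> reject
  (4,0)=. (5,2)=O -> step reproduces the target at every cell -> ACCEPT
  (4,0)=O (5,2)=. -> step gives (3,1)='O' but target has '.' -> reject
  (4,0)=O (5,2)=O -> step gives (3,1)='O' but target has '.' -> reject
Unique solution: (4,0)=dead, (5,2)=live.
Check: live-neighbor counts of every cell in the completed generation 0:
21200
21322
11211
12332
12220
13220
Applying B3/S23 to generation 0 with these counts gives:
.....
..O..
.....
..OO.
.OO..
.OO..
which matches the target exactly.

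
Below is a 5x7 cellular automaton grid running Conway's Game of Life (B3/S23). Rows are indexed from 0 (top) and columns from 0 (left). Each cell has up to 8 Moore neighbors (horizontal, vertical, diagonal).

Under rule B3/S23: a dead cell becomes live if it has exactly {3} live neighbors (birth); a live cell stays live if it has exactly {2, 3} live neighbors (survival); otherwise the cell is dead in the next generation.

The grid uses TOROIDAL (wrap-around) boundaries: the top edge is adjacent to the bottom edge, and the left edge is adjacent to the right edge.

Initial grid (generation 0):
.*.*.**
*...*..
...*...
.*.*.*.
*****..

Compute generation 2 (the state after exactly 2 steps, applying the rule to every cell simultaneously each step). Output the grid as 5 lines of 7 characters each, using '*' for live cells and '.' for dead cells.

Answer: *..*...
***....
.....*.
.**....
*.....*

Derivation:
Simulating step by step:
Generation 0 (given above): 15 live cells
Generation 1: 12 live cells
.....**
*.*****
..**...
**.....
.......
Generation 2: 10 live cells
(generation 2 grid is the final answer)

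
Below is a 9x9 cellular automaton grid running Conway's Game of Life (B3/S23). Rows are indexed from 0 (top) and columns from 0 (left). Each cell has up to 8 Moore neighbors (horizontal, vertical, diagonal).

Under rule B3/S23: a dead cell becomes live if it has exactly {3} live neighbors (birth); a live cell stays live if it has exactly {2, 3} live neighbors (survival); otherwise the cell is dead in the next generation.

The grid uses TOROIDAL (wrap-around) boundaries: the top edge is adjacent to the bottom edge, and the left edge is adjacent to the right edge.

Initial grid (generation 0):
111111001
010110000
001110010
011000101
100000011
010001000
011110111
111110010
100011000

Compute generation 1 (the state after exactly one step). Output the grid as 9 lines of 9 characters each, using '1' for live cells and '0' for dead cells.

Simulating step by step:
Generation 0 (given above): 39 live cells
Generation 1: 22 live cells
(generation 1 grid is the final answer)

Answer: 000000001
000000001
100011010
011000100
001000111
010111000
000000111
000000010
000000100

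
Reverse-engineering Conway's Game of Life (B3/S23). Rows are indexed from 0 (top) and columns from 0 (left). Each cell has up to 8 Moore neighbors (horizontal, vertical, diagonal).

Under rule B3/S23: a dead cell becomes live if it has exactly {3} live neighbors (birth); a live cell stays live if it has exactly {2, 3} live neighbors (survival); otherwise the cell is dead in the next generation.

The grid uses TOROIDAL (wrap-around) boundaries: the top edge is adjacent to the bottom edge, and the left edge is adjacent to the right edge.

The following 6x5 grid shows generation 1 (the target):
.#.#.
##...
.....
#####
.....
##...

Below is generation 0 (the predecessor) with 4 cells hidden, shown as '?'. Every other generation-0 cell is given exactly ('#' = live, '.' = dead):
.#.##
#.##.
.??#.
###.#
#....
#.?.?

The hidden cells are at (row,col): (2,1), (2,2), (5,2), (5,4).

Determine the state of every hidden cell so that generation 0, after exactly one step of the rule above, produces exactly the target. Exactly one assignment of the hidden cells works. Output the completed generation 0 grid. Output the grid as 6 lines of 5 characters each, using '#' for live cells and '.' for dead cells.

Answer: .#.##
#.##.
...#.
###.#
#....
#....

Derivation:
Hidden generation-0 cells (in order): (2,1), (2,2), (5,2), (5,4).
A hidden cell only influences target cells in its own 3x3 neighborhood. Try each of the 2^4 = 16 assignments, step the completed generation 0 forward once under B3/S23, and compare with the target:
  (2,1)=. (2,2)=. (5,2)=. (5,4)=. -> step reproduces the target at every cell -> ACCEPT
  (2,1)=. (2,2)=. (5,2)=. (5,4)=# -> step gives (0,3)='.' but target has '#' -> reject
  (2,1)=. (2,2)=. (5,2)=# (5,4)=. -> step gives (0,1)='.' but target has '#' -> reject
  (2,1)=. (2,2)=. (5,2)=# (5,4)=# -> step gives (0,1)='.' but target has '#' -> reject
  (2,1)=. (2,2)=# (5,2)=. (5,4)=. -> step gives (1,1)='.' but target has '#' -> reject
  (2,1)=. (2,2)=# (5,2)=. (5,4)=# -> step gives (0,3)='.' but target has '#' -> reject
  (2,1)=. (2,2)=# (5,2)=# (5,4)=. -> step gives (0,1)='.' but target has '#' -> reject
  (2,1)=. (2,2)=# (5,2)=# (5,4)=# -> step gives (0,1)='.' but target has '#' -> reject
  (2,1)=# (2,2)=. (5,2)=. (5,4)=. -> step gives (1,1)='.' but target has '#' -> reject
  (2,1)=# (2,2)=. (5,2)=. (5,4)=# -> step gives (0,3)='.' but target has '#' -> reject
  (2,1)=# (2,2)=. (5,2)=# (5,4)=. -> step gives (0,1)='.' but target has '#' -> reject
  (2,1)=# (2,2)=. (5,2)=# (5,4)=# -> step gives (0,1)='.' but target has '#' -> reject
  (2,1)=# (2,2)=# (5,2)=. (5,4)=. -> step gives (1,1)='.' but target has '#' -> reject
  (2,1)=# (2,2)=# (5,2)=. (5,4)=# -> step gives (0,3)='.' but target has '#' -> reject
  (2,1)=# (2,2)=# (5,2)=# (5,4)=. -> step gives (0,1)='.' but target has '#' -> reject
  (2,1)=# (2,2)=# (5,2)=# (5,4)=# -> step gives (0,1)='.' but target has '#' -> reject
Unique solution: (2,1)=dead, (2,2)=dead, (5,2)=dead, (5,4)=dead.
Check: live-neighbor counts of every cell in the completed generation 0:
43434
23445
45545
33233
45224
33224
Applying B3/S23 to generation 0 with these counts gives:
.#.#.
##...
.....
#####
.....
##...
which matches the target exactly.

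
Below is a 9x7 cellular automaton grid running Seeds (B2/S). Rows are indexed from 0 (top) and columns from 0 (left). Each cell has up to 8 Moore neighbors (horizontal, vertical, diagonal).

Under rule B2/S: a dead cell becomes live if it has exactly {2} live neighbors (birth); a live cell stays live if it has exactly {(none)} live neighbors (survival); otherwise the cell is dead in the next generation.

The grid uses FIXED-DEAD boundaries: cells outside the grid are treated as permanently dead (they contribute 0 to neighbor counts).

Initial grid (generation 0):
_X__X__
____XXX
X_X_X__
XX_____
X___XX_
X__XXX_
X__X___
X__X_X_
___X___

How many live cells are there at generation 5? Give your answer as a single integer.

Simulating step by step:
Generation 0 (given above): 23 live cells
Generation 1: 13 live cells
___X__X
X_X____
______X
__X____
__X___X
__X___X
______X
_X_____
__X____
Generation 2: 20 live cells
_XX____
_X_X_XX
__XX___
_X_X_XX
_____X_
_X_X___
_XX__X_
__X____
_X_____
Generation 3: 18 live cells
X__XXXX
X______
X______
_______
XX_X___
X____XX
X___X__
X__X___
__X____
Generation 4: 17 live cells
_X_____
___X__X
_X_____
__X____
__X_XXX
__XX___
___X__X
__X_X__
_X_X___
Generation 5: 12 live cells
__X____
XX_____
___X___
____X_X
_______
_X_____
_X___X_
_X___X_
____X__
Population at generation 5: 12

Answer: 12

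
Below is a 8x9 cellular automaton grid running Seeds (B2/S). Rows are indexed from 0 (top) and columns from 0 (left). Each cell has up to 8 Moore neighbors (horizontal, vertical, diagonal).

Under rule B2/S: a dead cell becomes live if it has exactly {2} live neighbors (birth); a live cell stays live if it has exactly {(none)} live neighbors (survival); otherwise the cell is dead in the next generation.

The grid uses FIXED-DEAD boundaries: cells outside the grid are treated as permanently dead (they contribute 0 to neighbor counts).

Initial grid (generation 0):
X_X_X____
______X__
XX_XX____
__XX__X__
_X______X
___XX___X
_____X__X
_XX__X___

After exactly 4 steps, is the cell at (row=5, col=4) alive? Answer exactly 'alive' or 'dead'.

Answer: dead

Derivation:
Simulating step by step:
Generation 0 (given above): 21 live cells
Generation 1: 15 live cells
_X_X_X___
_________
______XX_
_____X_X_
_____X___
__X__X___
_X____XX_
____X_X__
Generation 2: 16 live cells
__X_X____
__X_XX_X_
_____X__X
____X___X
_________
_X__X__X_
__XXX____
_________
Generation 3: 16 live cells
_X____X__
_X______X
_________
_____X_X_
___XXX_XX
_____X___
_X___X___
__X_X____
Generation 4: 20 live cells
X_X____X_
X_X____X_
______XXX
___X_____
_________
__XX___XX
__XX__X__
_X_X_X___

Cell (5,4) at generation 4: 0 -> dead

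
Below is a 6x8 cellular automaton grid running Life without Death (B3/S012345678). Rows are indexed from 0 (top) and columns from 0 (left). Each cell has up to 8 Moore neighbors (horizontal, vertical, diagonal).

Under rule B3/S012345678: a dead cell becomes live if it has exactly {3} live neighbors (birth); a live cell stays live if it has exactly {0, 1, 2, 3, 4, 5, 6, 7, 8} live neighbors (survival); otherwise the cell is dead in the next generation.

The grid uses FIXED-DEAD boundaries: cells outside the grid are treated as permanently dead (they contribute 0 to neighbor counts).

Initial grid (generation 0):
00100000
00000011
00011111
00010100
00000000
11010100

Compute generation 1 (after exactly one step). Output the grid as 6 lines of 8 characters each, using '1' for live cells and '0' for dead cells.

Answer: 00100000
00011011
00011111
00010100
00100000
11010100

Derivation:
Simulating step by step:
Generation 0 (given above): 14 live cells
Generation 1: 17 live cells
(generation 1 grid is the final answer)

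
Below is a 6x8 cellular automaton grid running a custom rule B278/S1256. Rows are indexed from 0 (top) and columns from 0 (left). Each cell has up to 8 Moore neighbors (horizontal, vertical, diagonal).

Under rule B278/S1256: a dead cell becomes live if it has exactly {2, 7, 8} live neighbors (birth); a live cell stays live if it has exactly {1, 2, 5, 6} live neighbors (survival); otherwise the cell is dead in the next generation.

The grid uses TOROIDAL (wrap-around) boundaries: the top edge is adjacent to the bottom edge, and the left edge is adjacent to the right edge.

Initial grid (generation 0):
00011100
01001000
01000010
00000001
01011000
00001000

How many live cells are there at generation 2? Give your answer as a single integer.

Answer: 17

Derivation:
Simulating step by step:
Generation 0 (given above): 12 live cells
Generation 1: 21 live cells
00100000
11000010
01100111
01011111
10111100
00001000
Generation 2: 17 live cells
10110101
00010000
00000111
00011110
10011100
00000000
Population at generation 2: 17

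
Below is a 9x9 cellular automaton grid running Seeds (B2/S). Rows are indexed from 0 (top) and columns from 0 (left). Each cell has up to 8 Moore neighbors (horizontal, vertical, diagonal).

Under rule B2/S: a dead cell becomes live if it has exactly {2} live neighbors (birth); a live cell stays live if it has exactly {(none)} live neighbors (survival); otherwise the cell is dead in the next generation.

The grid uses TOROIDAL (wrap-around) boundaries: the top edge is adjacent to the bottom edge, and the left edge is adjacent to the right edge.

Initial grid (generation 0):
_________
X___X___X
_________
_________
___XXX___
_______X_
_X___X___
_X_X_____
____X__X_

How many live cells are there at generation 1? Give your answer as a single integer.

Answer: 20

Derivation:
Simulating step by step:
Generation 0 (given above): 13 live cells
Generation 1: 20 live cells
X__XXX_X_
_________
X_______X
___X_X___
______X__
__XX_____
X___X_X__
X____XX__
__XX_____
Population at generation 1: 20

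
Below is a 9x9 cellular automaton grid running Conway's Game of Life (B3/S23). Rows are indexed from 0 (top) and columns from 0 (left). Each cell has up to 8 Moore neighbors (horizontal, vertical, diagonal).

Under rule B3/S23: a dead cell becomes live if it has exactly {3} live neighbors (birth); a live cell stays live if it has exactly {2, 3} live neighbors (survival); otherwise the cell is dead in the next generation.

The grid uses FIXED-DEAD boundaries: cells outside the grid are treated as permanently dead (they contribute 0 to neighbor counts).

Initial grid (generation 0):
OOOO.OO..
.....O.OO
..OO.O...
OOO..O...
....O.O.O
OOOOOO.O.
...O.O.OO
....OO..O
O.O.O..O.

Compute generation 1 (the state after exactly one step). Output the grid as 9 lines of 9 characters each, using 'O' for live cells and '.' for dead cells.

Answer: .OO.OOOO.
.....O.O.
..OO.O...
.OO..OO..
......OO.
.OO......
.O.....OO
.....O..O
...OOO...

Derivation:
Simulating step by step:
Generation 0 (given above): 37 live cells
Generation 1: 27 live cells
(generation 1 grid is the final answer)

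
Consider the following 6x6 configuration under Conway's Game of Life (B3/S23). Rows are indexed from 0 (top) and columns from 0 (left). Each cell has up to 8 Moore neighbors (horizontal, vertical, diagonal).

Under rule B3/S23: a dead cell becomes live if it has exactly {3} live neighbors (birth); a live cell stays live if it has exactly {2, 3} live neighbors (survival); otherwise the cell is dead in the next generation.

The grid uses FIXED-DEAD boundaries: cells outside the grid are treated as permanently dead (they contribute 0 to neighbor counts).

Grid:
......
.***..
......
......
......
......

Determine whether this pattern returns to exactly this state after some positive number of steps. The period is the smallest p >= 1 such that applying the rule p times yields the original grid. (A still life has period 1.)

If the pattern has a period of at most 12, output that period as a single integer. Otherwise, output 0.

Simulating and comparing each generation to the original:
Gen 0 (original, given above): 3 live cells
Gen 1: 3 live cells, differs from original
Gen 2: 3 live cells, MATCHES original -> period = 2

Answer: 2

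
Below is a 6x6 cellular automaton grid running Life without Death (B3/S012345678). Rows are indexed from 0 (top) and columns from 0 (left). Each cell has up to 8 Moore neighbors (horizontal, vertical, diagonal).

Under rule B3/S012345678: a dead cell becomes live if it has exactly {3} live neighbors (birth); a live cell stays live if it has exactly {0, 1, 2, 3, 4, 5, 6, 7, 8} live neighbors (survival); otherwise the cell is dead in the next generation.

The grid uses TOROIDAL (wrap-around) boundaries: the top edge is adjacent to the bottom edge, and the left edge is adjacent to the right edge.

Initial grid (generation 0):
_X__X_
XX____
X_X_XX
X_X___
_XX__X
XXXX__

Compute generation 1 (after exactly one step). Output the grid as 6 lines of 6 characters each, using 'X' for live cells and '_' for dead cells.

Simulating step by step:
Generation 0 (given above): 17 live cells
Generation 1: 26 live cells
(generation 1 grid is the final answer)

Answer: _X_XXX
XXXXX_
X_XXXX
X_X_X_
_XX__X
XXXXXX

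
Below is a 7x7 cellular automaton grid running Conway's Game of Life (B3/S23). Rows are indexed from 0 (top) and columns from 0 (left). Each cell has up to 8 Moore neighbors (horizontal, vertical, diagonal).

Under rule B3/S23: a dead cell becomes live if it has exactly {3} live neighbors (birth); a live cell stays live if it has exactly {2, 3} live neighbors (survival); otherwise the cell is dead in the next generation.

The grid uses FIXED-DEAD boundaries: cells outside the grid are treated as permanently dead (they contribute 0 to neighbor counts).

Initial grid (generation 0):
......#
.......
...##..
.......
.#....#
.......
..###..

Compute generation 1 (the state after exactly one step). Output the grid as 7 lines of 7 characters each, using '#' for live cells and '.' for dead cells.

Simulating step by step:
Generation 0 (given above): 8 live cells
Generation 1: 3 live cells
(generation 1 grid is the final answer)

Answer: .......
.......
.......
.......
.......
..##...
...#...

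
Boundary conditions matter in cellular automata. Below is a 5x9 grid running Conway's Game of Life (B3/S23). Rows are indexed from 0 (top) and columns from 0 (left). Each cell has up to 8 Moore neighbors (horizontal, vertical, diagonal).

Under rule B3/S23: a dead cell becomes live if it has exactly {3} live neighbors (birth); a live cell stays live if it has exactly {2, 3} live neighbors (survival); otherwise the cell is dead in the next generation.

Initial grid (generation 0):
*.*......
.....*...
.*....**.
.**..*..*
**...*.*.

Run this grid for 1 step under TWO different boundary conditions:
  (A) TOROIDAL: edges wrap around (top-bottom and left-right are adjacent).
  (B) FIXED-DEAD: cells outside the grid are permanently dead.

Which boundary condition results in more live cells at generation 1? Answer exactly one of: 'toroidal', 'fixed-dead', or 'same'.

Answer: toroidal

Derivation:
Under TOROIDAL boundary, generation 1:
*.....*.*
.*....*..
***..***.
..*..*..*
......*..
Population = 15

Under FIXED-DEAD boundary, generation 1:
.........
.*....*..
.**..***.
..*..*..*
***...*..
Population = 14

Comparison: toroidal=15, fixed-dead=14 -> toroidal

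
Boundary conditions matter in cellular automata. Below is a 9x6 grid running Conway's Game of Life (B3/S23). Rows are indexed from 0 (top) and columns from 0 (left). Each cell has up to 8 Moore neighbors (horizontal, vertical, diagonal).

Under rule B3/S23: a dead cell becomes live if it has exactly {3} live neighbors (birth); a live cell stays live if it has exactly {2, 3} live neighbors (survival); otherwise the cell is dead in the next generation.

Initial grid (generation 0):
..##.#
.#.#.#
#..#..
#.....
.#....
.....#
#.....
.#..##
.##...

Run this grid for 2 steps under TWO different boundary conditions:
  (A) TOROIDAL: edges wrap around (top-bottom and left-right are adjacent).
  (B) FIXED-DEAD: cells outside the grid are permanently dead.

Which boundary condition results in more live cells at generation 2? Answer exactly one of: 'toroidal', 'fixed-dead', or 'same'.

Answer: toroidal

Derivation:
Under TOROIDAL boundary, generation 2:
......
.#.#.#
...##.
..#...
#....#
##....
#.....
.##.##
.#..#.
Population = 17

Under FIXED-DEAD boundary, generation 2:
..##..
#...#.
...#..
#.#...
......
......
.#....
#.##..
#.#...
Population = 13

Comparison: toroidal=17, fixed-dead=13 -> toroidal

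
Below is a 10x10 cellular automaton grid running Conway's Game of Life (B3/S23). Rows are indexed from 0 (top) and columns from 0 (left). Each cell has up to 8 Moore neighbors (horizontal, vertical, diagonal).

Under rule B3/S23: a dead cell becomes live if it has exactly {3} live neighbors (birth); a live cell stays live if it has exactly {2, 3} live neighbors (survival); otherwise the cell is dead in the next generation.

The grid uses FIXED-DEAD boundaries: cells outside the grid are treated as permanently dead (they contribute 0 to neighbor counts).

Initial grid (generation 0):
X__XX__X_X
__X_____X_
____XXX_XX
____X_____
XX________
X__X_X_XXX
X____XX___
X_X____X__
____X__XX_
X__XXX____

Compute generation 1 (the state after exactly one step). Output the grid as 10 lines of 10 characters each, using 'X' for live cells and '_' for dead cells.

Answer: ___X____X_
______X___
___XXX_XXX
____X_____
XX__X___X_
X___XX_XX_
X___XX____
_X___X_XX_
_X__XXXXX_
___XXX____

Derivation:
Simulating step by step:
Generation 0 (given above): 34 live cells
Generation 1: 35 live cells
(generation 1 grid is the final answer)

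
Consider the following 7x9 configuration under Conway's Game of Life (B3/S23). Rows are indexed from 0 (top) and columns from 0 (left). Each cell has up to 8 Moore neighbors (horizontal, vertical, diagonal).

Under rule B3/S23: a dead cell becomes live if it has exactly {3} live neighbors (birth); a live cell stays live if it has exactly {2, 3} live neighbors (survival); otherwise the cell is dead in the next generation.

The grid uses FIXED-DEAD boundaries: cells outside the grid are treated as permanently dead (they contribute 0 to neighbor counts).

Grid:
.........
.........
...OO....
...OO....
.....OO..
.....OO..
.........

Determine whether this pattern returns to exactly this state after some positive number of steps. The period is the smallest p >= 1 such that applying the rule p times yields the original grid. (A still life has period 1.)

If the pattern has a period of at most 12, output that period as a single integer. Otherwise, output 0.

Answer: 2

Derivation:
Simulating and comparing each generation to the original:
Gen 0 (original, given above): 8 live cells
Gen 1: 6 live cells, differs from original
Gen 2: 8 live cells, MATCHES original -> period = 2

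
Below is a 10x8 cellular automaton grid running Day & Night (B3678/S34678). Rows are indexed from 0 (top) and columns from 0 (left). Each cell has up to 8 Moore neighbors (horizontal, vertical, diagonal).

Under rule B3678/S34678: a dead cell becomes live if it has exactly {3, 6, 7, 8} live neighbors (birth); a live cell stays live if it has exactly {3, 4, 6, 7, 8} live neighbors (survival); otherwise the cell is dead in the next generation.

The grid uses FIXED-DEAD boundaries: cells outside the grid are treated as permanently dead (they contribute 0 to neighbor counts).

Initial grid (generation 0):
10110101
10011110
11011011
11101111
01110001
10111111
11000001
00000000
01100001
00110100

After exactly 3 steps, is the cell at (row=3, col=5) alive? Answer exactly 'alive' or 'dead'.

Answer: alive

Derivation:
Simulating step by step:
Generation 0 (given above): 43 live cells
Generation 1: 41 live cells
01010100
10001000
10001111
11111101
01111111
11011011
01111100
10100000
00110000
01100000
Generation 2: 34 live cells
00001000
01011000
10100010
10011111
01111111
10111101
00001110
00010000
00110000
00110000
Generation 3: 34 live cells
00010000
00110100
00100011
00000111
11011111
00111111
00100110
00110100
00111000
00110000

Cell (3,5) at generation 3: 1 -> alive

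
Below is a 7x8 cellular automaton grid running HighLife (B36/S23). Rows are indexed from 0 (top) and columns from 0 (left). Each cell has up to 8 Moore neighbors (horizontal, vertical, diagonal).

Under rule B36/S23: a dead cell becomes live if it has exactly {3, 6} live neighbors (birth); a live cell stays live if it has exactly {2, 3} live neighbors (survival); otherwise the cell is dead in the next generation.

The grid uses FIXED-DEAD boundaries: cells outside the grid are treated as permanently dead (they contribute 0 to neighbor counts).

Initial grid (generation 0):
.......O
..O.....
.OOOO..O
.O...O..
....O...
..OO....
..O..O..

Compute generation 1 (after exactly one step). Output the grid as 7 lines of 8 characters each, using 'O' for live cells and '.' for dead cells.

Simulating step by step:
Generation 0 (given above): 14 live cells
Generation 1: 15 live cells
(generation 1 grid is the final answer)

Answer: ........
.OO.....
.O.OO...
.O...O..
..OOO...
..OOO...
..OO....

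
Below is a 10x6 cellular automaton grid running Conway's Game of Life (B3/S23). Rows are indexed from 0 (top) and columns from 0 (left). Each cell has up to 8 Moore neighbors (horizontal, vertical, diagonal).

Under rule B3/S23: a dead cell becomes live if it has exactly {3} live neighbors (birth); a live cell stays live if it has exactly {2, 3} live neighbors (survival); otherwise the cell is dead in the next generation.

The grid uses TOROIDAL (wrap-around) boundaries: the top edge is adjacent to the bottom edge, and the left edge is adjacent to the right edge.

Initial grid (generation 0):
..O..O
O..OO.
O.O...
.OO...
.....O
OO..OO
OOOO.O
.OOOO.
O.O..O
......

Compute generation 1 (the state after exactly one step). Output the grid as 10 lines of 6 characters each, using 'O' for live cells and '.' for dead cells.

Answer: ...OOO
O.OOO.
O.O..O
OOO...
..O.OO
...O..
......
......
O.O.OO
OO...O

Derivation:
Simulating step by step:
Generation 0 (given above): 26 live cells
Generation 1: 24 live cells
(generation 1 grid is the final answer)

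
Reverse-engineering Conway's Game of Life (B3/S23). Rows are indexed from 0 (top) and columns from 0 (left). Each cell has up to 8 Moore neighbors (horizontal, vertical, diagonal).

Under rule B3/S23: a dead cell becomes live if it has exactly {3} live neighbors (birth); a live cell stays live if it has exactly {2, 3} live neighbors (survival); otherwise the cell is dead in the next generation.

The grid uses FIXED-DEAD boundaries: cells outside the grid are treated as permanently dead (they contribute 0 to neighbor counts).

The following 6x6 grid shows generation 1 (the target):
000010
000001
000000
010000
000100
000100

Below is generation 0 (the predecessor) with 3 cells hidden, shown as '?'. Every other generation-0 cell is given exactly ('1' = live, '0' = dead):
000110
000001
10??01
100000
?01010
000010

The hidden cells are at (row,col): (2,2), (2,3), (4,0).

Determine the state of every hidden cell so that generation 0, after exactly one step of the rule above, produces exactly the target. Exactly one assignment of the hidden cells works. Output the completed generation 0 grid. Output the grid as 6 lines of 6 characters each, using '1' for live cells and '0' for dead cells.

Answer: 000110
000001
100001
100000
001010
000010

Derivation:
Hidden generation-0 cells (in order): (2,2), (2,3), (4,0).
A hidden cell only influences target cells in its own 3x3 neighborhood. Try each of the 2^3 = 8 assignments, step the completed generation 0 forward once under B3/S23, and compare with the target:
  (2,2)=0 (2,3)=0 (4,0)=0 -> step reproduces the target at every cell -> ACCEPT
  (2,2)=0 (2,3)=0 (4,0)=1 -> step gives (3,0)='1' but target has '0' -> reject
  (2,2)=0 (2,3)=1 (4,0)=0 -> step gives (1,3)='1' but target has '0' -> reject
  (2,2)=0 (2,3)=1 (4,0)=1 -> step gives (1,3)='1' but target has '0' -> reject
  (2,2)=1 (2,3)=0 (4,0)=0 -> step gives (1,3)='1' but target has '0' -> reject
  (2,2)=1 (2,3)=0 (4,0)=1 -> step gives (1,3)='1' but target has '0' -> reject
  (2,2)=1 (2,3)=1 (4,0)=0 -> step gives (1,2)='1' but target has '0' -> reject
  (2,2)=1 (2,3)=1 (4,0)=1 -> step gives (1,2)='1' but target has '0' -> reject
Unique solution: (2,2)=dead, (2,3)=dead, (4,0)=dead.
Check: live-neighbor counts of every cell in the completed generation 0:
001122
111242
120021
131222
120312
011312
Applying B3/S23 to generation 0 with these counts gives:
000010
000001
000000
010000
000100
000100
which matches the target exactly.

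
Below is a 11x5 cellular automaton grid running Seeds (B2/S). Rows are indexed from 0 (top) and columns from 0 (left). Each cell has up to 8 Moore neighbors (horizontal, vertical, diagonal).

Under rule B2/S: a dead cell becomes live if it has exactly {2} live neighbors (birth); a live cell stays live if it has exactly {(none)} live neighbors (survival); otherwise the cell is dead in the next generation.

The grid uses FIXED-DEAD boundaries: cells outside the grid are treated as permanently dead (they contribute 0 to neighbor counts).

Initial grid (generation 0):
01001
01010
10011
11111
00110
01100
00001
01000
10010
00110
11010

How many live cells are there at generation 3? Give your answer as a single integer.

Simulating step by step:
Generation 0 (given above): 25 live cells
Generation 1: 11 live cells
10010
00000
00000
00000
00000
00001
10010
10111
00001
00000
00001
Generation 2: 5 live cells
00000
00000
00000
00000
00000
00010
00000
00000
01100
00011
00000
Generation 3: 6 live cells
00000
00000
00000
00000
00000
00000
00000
01100
00001
01000
00011
Population at generation 3: 6

Answer: 6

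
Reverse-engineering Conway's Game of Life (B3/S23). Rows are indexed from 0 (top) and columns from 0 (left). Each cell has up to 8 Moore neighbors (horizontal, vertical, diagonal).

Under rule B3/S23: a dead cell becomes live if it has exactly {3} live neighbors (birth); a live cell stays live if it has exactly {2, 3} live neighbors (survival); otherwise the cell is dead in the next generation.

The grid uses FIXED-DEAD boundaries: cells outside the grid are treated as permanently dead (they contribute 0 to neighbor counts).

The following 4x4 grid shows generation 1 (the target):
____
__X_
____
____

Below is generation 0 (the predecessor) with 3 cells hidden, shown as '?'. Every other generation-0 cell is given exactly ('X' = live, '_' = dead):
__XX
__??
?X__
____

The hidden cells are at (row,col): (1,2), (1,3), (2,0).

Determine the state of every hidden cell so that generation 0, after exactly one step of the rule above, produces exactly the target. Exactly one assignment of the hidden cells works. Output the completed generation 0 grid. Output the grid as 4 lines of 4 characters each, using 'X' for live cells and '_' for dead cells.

Hidden generation-0 cells (in order): (1,2), (1,3), (2,0).
A hidden cell only influences target cells in its own 3x3 neighborhood. Try each of the 2^3 = 8 assignments, step the completed generation 0 forward once under B3/S23, and compare with the target:
  (1,2)=_ (1,3)=_ (2,0)=_ -> step reproduces the target at every cell -> ACCEPT
  (1,2)=_ (1,3)=_ (2,0)=X -> step gives (1,1)='X' but target has '_' -> reject
  (1,2)=_ (1,3)=X (2,0)=_ -> step gives (0,2)='X' but target has '_' -> reject
  (1,2)=_ (1,3)=X (2,0)=X -> step gives (0,2)='X' but target has '_' -> reject
  (1,2)=X (1,3)=_ (2,0)=_ -> step gives (0,2)='X' but target has '_' -> reject
  (1,2)=X (1,3)=_ (2,0)=X -> step gives (0,2)='X' but target has '_' -> reject
  (1,2)=X (1,3)=X (2,0)=_ -> step gives (0,2)='X' but target has '_' -> reject
  (1,2)=X (1,3)=X (2,0)=X -> step gives (0,2)='X' but target has '_' -> reject
Unique solution: (1,2)=dead, (1,3)=dead, (2,0)=dead.
Check: live-neighbor counts of every cell in the completed generation 0:
0111
1232
1010
1110
Applying B3/S23 to generation 0 with these counts gives:
____
__X_
____
____
which matches the target exactly.

Answer: __XX
____
_X__
____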